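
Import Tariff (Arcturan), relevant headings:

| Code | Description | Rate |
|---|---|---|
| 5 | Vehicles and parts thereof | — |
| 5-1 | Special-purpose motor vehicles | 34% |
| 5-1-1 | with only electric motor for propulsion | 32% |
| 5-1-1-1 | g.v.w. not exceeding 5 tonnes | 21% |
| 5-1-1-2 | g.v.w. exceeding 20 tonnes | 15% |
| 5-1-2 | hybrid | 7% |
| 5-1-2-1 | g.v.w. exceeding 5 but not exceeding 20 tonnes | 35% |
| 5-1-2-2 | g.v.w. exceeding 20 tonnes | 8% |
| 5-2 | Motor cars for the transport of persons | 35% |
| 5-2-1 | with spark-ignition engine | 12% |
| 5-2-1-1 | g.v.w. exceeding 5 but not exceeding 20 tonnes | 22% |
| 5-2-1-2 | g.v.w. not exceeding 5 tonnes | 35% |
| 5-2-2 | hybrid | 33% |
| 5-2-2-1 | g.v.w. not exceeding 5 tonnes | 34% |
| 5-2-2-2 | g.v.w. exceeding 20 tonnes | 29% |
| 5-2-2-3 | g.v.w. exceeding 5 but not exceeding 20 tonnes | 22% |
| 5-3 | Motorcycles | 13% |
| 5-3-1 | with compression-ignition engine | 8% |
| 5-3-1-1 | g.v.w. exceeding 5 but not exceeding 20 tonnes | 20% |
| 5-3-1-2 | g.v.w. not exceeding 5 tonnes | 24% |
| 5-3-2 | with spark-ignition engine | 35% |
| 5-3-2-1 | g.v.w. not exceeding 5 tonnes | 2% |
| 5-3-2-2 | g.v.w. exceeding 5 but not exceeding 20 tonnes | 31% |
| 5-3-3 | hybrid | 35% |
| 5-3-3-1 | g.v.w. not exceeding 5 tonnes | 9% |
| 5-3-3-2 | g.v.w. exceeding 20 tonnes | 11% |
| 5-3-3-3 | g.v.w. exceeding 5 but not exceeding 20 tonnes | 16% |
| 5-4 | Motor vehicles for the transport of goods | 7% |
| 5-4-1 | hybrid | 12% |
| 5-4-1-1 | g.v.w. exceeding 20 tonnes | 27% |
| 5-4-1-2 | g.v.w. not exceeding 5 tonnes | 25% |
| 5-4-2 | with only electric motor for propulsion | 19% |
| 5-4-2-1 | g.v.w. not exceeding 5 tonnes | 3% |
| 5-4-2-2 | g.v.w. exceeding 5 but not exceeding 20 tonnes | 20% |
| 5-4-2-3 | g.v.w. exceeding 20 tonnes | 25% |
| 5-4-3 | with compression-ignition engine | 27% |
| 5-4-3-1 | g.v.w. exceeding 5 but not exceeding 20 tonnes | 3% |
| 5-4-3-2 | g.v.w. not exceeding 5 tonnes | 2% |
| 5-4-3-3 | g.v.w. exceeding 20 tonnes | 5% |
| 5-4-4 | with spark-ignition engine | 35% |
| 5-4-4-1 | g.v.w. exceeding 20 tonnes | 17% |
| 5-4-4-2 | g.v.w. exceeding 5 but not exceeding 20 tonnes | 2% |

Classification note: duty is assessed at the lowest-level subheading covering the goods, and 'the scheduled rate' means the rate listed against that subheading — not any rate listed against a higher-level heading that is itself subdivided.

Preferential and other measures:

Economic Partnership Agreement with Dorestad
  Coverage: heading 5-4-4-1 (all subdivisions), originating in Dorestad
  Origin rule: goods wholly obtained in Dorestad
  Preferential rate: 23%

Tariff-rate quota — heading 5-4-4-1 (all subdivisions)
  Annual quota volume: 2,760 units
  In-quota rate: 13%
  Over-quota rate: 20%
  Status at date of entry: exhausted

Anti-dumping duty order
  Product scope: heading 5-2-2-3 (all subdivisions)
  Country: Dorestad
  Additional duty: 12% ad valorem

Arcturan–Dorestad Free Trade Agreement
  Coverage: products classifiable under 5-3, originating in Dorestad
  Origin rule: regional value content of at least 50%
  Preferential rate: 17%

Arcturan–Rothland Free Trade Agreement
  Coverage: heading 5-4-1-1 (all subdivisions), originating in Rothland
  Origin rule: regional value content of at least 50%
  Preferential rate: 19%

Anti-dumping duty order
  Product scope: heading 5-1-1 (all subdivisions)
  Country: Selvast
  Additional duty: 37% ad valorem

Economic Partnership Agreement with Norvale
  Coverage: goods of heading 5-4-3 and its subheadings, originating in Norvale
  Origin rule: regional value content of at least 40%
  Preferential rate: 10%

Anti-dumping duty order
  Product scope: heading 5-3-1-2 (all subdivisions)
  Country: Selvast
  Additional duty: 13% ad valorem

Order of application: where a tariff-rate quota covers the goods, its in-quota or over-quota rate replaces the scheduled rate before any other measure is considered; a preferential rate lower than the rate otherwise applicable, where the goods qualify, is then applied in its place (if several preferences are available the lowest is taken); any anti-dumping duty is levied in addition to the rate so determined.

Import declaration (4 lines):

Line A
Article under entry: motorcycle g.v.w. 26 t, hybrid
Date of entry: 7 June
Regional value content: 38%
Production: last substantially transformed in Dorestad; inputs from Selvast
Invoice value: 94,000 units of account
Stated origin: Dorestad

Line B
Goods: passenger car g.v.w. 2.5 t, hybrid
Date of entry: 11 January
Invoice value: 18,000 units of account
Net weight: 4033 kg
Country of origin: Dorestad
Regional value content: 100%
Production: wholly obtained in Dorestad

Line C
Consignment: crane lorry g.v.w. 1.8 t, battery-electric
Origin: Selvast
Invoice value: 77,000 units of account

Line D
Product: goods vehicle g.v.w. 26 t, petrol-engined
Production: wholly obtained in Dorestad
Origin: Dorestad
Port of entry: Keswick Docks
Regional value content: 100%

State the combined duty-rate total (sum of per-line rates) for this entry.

123%

Line A: motorcycle → 5-3; hybrid → 5-3-3; g.v.w. 26 t → 5-3-3-2. Scheduled 11%. Dorestad agreement on 5-4-4-1: 5-3-3-2 not covered; Dorestad agreement on 5-3: RVC < 50%. → 11%.
Line B: passenger car → 5-2; hybrid → 5-2-2; g.v.w. 2.5 t → 5-2-2-1. Scheduled 34%. Dorestad agreement on 5-4-4-1: 5-2-2-1 not covered; Dorestad agreement on 5-3: 5-2-2-1 not covered. → 34%.
Line C: crane lorry → 5-1; battery-electric → 5-1-1; g.v.w. 1.8 t → 5-1-1-1. Scheduled 21%. anti-dumping (Selvast, 5-1-1): +37%; total 21% + 37% = 58%. → 58%.
Line D: goods vehicle → 5-4; petrol-engined → 5-4-4; g.v.w. 26 t → 5-4-4-1. Scheduled 17%. quota on 5-4-4-1 exhausted → over-quota 20%; Dorestad agreement on 5-4-4-1: wholly obtained → 23% available; Dorestad agreement on 5-3: 5-4-4-1 not covered; preference 23% not lower than 20% → no reduction. → 20%.
Sum: 11% + 34% + 58% + 20% = 123%.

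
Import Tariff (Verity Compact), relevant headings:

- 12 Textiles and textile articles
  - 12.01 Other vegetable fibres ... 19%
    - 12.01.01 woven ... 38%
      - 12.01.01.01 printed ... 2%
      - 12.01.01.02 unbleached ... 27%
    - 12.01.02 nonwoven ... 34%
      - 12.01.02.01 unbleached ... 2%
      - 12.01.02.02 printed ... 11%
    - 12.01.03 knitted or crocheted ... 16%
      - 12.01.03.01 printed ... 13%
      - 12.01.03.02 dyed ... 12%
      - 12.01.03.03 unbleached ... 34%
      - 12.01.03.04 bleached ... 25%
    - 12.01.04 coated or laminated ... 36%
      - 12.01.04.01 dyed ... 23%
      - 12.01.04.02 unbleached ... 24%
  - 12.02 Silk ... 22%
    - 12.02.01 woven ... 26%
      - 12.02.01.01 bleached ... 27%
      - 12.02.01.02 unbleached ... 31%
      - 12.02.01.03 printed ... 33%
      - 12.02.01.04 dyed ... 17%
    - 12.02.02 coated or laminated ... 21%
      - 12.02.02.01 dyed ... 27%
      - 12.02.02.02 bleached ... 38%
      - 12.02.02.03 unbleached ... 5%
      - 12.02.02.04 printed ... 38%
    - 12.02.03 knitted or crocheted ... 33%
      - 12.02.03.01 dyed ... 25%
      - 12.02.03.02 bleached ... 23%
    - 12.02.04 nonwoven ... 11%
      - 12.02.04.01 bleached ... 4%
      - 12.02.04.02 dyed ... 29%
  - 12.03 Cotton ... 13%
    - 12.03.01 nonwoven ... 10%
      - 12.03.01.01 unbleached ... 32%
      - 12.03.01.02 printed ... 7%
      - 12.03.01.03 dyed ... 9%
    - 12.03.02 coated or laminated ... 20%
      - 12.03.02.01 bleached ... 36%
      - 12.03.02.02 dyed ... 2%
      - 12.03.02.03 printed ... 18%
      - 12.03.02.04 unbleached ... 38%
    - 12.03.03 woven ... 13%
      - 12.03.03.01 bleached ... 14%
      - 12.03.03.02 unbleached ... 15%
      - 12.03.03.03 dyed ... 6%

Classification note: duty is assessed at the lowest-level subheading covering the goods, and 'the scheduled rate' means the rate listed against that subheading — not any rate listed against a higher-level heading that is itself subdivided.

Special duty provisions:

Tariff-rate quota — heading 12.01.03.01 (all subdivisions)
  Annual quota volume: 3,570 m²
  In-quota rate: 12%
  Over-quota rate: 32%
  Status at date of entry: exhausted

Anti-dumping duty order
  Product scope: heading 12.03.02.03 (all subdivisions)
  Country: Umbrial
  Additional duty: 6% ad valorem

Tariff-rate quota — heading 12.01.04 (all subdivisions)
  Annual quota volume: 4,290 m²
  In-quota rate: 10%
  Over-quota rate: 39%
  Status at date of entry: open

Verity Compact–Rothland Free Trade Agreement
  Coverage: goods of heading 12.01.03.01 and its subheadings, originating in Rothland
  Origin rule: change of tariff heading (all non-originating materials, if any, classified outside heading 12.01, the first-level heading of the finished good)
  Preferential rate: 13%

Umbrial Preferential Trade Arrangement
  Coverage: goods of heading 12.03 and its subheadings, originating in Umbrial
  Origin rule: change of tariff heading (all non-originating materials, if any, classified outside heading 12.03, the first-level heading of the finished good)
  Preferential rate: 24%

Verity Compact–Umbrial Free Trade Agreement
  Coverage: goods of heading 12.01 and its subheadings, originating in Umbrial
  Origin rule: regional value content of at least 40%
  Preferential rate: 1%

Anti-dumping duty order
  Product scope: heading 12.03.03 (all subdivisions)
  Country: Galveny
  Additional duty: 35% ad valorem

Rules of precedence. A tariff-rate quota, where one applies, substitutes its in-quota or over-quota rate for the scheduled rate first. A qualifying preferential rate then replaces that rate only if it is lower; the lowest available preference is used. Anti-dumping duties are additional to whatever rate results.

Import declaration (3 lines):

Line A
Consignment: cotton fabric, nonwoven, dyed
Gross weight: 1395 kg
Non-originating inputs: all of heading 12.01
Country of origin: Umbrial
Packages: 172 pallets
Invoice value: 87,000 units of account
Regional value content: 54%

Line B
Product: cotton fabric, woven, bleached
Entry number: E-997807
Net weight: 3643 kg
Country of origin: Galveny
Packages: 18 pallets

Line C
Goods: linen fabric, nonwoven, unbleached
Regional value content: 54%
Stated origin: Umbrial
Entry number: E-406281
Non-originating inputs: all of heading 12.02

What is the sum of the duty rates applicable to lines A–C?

Line A: cotton → 12.03; nonwoven → 12.03.01; dyed → 12.03.01.03. Scheduled 9%. Umbrial agreement on 12.03: CTH met → 24% available; Umbrial agreement on 12.01: 12.03.01.03 not covered; preference 24% not lower than 9% → no reduction. → 9%.
Line B: cotton → 12.03; woven → 12.03.03; bleached → 12.03.03.01. Scheduled 14%. anti-dumping (Galveny, 12.03.03): +35%; total 14% + 35% = 49%. → 49%.
Line C: linen → 12.01; nonwoven → 12.01.02; unbleached → 12.01.02.01. Scheduled 2%. Umbrial agreement on 12.03: 12.01.02.01 not covered; Umbrial agreement on 12.01: RVC ≥ 40% → 1% available; preferential 1%. → 1%.
Sum: 9% + 49% + 1% = 59%.

59%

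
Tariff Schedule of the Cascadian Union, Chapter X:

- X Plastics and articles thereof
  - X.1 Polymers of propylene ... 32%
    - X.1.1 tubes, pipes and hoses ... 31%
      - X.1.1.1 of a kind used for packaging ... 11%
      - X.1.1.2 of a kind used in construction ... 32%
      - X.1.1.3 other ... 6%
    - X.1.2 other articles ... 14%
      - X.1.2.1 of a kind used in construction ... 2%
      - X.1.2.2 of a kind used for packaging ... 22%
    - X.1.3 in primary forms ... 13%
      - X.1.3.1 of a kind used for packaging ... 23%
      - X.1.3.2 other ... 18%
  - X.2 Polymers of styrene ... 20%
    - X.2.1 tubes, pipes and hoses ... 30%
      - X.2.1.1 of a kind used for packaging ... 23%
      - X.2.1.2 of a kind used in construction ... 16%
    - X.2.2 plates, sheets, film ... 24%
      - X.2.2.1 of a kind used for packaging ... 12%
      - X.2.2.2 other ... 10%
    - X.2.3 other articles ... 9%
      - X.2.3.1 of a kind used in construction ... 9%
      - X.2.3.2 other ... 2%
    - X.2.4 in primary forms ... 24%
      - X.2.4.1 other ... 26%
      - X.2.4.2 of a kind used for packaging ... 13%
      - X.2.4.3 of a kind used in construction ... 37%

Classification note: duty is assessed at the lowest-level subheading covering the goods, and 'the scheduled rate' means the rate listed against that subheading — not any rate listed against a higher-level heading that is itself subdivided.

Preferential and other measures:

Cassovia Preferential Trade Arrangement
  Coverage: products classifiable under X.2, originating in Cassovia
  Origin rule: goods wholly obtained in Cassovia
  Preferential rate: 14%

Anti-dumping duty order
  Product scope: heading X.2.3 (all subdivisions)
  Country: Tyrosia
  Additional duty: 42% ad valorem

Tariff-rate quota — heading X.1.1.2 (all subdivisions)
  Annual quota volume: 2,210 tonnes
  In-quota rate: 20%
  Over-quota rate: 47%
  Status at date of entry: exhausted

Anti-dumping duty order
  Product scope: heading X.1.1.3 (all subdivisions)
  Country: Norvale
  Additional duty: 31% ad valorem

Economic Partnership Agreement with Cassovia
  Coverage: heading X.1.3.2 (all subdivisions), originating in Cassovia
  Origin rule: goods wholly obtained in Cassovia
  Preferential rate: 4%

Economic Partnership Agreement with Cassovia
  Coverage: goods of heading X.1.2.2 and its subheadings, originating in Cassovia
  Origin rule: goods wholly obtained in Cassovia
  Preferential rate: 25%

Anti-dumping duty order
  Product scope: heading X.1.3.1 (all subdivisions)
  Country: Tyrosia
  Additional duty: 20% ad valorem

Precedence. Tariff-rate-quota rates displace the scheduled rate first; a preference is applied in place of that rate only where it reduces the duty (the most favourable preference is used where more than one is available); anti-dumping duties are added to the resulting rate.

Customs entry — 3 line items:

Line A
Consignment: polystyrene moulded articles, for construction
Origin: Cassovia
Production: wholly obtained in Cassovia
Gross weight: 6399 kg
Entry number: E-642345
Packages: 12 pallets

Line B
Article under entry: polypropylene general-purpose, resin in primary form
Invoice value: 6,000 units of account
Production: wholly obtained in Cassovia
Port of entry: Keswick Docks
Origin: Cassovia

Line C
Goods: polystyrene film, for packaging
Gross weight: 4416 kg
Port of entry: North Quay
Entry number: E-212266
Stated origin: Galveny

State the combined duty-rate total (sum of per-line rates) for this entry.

25%

Line A: polystyrene → X.2; moulded articles → X.2.3; for construction → X.2.3.1. Scheduled 9%. Cassovia agreement on X.2: wholly obtained → 14% available; Cassovia agreement on X.1.3.2: X.2.3.1 not covered; Cassovia agreement on X.1.2.2: X.2.3.1 not covered; preference 14% not lower than 9% → no reduction. → 9%.
Line B: polypropylene → X.1; resin in primary form → X.1.3; general-purpose → X.1.3.2. Scheduled 18%. Cassovia agreement on X.2: X.1.3.2 not covered; Cassovia agreement on X.1.3.2: wholly obtained → 4% available; Cassovia agreement on X.1.2.2: X.1.3.2 not covered; preferential 4%. → 4%.
Line C: polystyrene → X.2; film → X.2.2; for packaging → X.2.2.1. Scheduled 12%. No special measure applies. → 12%.
Sum: 9% + 4% + 12% = 25%.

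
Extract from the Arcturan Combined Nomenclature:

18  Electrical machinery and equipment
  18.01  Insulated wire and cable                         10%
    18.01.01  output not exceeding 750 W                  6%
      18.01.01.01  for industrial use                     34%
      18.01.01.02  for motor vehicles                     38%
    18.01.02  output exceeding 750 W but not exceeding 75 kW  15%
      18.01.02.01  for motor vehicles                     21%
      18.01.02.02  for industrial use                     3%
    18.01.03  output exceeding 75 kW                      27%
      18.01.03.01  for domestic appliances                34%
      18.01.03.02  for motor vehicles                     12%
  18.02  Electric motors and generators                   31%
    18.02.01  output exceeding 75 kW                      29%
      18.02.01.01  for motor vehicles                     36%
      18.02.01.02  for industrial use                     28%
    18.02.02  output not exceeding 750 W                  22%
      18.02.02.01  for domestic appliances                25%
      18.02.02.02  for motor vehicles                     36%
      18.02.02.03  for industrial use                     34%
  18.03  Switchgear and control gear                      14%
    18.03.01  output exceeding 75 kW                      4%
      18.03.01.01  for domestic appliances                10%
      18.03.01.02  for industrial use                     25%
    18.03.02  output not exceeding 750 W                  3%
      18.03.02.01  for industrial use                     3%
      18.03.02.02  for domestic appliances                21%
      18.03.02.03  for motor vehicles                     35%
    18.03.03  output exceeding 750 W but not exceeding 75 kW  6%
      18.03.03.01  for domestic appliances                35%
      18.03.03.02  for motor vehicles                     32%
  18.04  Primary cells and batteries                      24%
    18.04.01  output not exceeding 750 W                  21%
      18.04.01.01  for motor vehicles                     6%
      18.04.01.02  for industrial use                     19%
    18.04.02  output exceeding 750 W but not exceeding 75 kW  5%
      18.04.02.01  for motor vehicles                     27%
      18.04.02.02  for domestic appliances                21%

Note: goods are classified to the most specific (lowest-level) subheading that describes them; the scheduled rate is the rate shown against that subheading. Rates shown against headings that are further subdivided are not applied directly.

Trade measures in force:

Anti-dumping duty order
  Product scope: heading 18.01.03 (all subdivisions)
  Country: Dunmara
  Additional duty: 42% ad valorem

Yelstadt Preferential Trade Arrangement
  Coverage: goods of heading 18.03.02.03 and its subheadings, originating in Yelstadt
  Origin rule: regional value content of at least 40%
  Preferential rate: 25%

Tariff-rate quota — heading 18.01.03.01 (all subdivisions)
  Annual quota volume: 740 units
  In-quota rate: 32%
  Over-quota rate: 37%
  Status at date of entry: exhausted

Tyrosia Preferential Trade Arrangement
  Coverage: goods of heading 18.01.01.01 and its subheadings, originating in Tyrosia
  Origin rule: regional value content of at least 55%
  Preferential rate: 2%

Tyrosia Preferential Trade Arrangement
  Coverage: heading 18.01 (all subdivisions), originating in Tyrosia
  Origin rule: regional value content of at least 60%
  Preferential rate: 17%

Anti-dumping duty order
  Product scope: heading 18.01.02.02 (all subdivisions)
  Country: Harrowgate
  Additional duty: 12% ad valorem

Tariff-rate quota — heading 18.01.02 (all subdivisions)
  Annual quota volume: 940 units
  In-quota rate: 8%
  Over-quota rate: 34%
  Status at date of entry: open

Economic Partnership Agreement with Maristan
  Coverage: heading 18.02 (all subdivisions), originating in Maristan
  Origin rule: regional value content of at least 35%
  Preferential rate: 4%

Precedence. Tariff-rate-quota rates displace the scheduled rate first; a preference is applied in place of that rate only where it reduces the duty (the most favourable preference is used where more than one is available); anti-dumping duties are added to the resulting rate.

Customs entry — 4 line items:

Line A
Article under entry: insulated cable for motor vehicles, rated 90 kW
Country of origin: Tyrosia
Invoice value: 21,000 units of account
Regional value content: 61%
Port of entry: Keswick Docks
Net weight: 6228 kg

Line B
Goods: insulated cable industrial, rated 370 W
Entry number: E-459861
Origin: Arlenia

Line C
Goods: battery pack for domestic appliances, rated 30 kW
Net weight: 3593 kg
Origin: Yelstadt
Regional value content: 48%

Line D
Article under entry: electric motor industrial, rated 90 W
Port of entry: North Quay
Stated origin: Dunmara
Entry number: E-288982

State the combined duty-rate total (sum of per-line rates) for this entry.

101%

Line A: insulated cable → 18.01; rated 90 kW → 18.01.03; for motor vehicles → 18.01.03.02. Scheduled 12%. Tyrosia agreement on 18.01.01.01: 18.01.03.02 not covered; Tyrosia agreement on 18.01: RVC ≥ 60% → 17% available; preference 17% not lower than 12% → no reduction. → 12%.
Line B: insulated cable → 18.01; rated 370 W → 18.01.01; industrial → 18.01.01.01. Scheduled 34%. No special measure applies. → 34%.
Line C: battery pack → 18.04; rated 30 kW → 18.04.02; for domestic appliances → 18.04.02.02. Scheduled 21%. Yelstadt agreement on 18.03.02.03: 18.04.02.02 not covered. → 21%.
Line D: electric motor → 18.02; rated 90 W → 18.02.02; industrial → 18.02.02.03. Scheduled 34%. No special measure applies. → 34%.
Sum: 12% + 34% + 21% + 34% = 101%.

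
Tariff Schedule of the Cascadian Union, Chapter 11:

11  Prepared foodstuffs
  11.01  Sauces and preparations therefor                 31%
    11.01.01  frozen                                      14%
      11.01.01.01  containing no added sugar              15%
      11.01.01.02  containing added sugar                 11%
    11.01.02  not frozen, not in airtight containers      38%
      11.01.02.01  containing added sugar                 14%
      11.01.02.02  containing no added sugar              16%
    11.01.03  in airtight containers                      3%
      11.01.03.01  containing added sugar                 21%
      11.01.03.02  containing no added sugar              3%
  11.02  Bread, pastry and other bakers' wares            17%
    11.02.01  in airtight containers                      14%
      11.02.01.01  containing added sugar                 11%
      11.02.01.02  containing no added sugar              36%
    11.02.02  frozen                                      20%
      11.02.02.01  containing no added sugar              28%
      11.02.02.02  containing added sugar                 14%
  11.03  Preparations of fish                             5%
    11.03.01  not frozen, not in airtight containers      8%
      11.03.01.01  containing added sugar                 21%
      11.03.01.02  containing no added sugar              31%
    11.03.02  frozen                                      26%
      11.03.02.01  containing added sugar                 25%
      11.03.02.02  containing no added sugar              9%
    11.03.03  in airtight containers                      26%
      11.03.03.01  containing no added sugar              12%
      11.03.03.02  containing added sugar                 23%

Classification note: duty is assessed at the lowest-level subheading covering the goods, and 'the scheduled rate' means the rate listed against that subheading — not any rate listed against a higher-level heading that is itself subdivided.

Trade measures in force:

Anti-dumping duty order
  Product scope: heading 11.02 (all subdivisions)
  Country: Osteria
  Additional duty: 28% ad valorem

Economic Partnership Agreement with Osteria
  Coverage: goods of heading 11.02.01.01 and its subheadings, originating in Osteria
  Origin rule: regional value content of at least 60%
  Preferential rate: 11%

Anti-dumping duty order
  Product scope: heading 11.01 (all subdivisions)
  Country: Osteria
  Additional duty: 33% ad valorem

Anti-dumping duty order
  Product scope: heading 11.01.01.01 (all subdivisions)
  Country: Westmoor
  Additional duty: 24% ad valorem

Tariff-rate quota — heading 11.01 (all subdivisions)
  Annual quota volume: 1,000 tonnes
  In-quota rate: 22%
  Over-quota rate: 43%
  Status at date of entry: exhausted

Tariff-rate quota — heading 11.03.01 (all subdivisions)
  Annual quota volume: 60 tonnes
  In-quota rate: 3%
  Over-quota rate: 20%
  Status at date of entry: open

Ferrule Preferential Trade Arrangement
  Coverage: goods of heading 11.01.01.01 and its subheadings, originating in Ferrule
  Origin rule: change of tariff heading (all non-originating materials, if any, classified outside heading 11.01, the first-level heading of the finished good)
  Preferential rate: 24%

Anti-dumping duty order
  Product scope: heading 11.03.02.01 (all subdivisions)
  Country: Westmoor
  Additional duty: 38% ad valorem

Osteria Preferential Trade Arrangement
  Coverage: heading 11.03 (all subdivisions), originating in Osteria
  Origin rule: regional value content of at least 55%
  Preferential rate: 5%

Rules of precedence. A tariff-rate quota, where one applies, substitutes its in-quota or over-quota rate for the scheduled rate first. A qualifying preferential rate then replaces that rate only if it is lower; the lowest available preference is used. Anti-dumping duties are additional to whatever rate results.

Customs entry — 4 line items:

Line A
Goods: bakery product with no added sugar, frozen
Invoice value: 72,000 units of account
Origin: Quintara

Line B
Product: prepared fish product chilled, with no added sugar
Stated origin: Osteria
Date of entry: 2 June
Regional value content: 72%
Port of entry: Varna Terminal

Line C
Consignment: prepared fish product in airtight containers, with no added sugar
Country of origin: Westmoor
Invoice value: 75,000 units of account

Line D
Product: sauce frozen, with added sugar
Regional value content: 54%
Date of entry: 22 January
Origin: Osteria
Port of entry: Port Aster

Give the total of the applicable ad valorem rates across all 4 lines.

119%

Line A: bakery product → 11.02; frozen → 11.02.02; with no added sugar → 11.02.02.01. Scheduled 28%. No special measure applies. → 28%.
Line B: prepared fish product → 11.03; chilled → 11.03.01; with no added sugar → 11.03.01.02. Scheduled 31%. quota on 11.03.01 open → in-quota 3%; Osteria agreement on 11.02.01.01: 11.03.01.02 not covered; Osteria agreement on 11.03: RVC ≥ 55% → 5% available; preference 5% not lower than 3% → no reduction. → 3%.
Line C: prepared fish product → 11.03; in airtight containers → 11.03.03; with no added sugar → 11.03.03.01. Scheduled 12%. No special measure applies. → 12%.
Line D: sauce → 11.01; frozen → 11.01.01; with added sugar → 11.01.01.02. Scheduled 11%. quota on 11.01 exhausted → over-quota 43%; Osteria agreement on 11.02.01.01: 11.01.01.02 not covered; Osteria agreement on 11.03: 11.01.01.02 not covered; anti-dumping (Osteria, 11.01): +33%; total 43% + 33% = 76%. → 76%.
Sum: 28% + 3% + 12% + 76% = 119%.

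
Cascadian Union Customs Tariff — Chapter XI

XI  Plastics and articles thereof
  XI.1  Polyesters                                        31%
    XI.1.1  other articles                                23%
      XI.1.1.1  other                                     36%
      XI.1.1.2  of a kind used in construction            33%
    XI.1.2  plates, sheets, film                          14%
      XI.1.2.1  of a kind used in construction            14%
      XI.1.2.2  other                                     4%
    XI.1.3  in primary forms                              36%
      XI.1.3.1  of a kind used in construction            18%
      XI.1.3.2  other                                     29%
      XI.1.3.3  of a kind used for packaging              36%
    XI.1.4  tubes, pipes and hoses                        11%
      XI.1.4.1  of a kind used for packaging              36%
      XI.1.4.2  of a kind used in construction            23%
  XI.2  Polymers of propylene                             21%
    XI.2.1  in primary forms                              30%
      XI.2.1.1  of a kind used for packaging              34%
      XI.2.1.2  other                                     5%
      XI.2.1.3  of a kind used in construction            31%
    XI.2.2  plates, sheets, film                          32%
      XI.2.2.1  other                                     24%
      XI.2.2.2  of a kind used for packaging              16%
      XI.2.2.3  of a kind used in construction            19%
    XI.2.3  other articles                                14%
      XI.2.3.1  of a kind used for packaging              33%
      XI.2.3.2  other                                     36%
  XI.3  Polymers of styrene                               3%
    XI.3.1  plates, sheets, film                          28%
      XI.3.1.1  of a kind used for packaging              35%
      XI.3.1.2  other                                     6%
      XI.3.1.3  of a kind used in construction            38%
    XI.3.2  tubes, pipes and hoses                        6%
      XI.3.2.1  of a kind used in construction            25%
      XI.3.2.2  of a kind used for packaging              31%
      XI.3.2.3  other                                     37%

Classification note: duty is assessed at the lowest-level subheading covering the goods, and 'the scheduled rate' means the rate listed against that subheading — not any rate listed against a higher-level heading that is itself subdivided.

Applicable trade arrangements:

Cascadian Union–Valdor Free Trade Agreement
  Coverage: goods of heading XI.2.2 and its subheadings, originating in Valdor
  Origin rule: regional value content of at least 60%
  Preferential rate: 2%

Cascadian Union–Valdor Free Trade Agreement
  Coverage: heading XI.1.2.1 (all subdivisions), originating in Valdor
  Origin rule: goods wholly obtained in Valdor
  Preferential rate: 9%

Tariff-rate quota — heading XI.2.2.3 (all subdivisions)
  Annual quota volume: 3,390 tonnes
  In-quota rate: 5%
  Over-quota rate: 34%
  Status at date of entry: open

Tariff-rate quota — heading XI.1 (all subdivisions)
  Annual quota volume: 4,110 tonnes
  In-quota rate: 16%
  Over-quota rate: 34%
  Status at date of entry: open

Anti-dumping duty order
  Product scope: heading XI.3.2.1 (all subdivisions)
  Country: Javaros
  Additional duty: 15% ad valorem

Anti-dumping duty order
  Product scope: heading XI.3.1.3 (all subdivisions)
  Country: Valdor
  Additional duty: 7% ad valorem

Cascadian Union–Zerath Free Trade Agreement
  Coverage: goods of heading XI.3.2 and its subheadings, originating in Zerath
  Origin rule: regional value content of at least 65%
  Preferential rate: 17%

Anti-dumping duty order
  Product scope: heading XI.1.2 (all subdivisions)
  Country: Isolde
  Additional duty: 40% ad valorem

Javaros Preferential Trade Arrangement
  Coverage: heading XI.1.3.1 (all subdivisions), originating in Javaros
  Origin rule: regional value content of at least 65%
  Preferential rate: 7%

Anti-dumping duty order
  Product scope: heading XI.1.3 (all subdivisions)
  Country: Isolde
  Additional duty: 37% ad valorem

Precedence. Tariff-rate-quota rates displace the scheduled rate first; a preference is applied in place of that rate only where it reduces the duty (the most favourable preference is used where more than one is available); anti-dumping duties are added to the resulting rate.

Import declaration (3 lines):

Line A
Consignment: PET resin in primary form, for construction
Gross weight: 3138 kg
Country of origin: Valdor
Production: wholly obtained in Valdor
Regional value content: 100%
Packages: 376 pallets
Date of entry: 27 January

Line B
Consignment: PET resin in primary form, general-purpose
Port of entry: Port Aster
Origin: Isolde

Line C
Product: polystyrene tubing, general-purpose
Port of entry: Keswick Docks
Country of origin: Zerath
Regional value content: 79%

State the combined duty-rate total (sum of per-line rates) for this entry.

86%

Line A: PET → XI.1; resin in primary form → XI.1.3; for construction → XI.1.3.1. Scheduled 18%. quota on XI.1 open → in-quota 16%; Valdor agreement on XI.2.2: XI.1.3.1 not covered; Valdor agreement on XI.1.2.1: XI.1.3.1 not covered. → 16%.
Line B: PET → XI.1; resin in primary form → XI.1.3; general-purpose → XI.1.3.2. Scheduled 29%. quota on XI.1 open → in-quota 16%; anti-dumping (Isolde, XI.1.3): +37%; total 16% + 37% = 53%. → 53%.
Line C: polystyrene → XI.3; tubing → XI.3.2; general-purpose → XI.3.2.3. Scheduled 37%. Zerath agreement on XI.3.2: RVC ≥ 65% → 17% available; preferential 17%. → 17%.
Sum: 16% + 53% + 17% = 86%.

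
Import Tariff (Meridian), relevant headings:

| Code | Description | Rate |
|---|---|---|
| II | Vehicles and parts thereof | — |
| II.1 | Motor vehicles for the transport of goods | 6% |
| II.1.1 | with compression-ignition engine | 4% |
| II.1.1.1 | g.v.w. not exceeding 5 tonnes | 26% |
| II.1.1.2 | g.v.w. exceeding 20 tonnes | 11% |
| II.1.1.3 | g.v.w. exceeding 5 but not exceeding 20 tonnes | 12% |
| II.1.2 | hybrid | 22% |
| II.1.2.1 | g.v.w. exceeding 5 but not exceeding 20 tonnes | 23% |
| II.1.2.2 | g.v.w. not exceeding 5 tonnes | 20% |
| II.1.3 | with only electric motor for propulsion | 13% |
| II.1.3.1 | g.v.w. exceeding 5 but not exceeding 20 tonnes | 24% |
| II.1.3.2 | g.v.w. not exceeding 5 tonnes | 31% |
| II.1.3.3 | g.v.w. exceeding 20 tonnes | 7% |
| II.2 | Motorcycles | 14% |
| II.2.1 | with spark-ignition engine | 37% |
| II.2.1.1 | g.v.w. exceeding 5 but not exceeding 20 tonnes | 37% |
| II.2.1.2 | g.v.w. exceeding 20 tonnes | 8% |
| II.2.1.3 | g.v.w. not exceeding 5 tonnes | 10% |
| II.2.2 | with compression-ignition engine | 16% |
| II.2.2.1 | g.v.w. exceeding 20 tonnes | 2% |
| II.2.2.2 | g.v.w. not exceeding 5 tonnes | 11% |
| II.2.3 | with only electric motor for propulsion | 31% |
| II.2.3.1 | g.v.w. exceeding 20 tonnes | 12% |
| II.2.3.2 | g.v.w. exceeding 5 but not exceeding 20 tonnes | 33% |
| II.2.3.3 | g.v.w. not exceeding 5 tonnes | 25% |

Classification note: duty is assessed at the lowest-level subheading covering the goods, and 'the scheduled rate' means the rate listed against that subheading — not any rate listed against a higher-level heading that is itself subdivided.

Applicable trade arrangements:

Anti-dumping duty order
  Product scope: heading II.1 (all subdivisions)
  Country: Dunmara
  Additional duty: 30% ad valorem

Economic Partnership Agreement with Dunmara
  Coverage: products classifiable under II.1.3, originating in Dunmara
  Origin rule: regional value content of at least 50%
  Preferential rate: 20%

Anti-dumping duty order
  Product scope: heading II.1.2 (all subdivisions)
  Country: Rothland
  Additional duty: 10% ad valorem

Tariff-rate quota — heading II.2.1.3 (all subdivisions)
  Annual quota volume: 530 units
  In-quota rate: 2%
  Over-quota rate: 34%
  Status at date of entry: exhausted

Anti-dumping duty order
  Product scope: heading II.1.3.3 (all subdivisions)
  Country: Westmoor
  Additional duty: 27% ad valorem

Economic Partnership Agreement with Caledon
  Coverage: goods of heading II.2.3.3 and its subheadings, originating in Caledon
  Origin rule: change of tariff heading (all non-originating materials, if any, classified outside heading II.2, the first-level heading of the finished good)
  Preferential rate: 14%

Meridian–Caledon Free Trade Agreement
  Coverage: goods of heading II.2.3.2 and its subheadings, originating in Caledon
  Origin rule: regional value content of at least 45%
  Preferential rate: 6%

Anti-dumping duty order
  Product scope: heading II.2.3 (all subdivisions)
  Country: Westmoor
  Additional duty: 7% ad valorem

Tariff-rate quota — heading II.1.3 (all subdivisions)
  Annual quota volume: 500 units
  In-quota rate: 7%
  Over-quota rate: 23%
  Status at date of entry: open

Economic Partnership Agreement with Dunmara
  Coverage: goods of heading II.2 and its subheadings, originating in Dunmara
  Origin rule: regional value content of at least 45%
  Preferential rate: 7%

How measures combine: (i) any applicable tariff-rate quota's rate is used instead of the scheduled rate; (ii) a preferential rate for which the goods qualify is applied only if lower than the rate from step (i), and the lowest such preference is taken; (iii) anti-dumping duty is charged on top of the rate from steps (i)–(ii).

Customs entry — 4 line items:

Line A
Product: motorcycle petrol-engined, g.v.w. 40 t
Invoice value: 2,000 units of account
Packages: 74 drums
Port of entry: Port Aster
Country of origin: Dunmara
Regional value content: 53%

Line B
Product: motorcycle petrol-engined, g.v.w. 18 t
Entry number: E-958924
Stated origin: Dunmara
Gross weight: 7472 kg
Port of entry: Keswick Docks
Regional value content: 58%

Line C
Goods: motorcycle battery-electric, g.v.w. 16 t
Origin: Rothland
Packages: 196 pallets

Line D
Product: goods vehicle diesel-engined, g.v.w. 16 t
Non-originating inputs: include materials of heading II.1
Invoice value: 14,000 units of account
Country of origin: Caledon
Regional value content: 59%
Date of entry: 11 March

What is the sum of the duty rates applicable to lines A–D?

Line A: motorcycle → II.2; petrol-engined → II.2.1; g.v.w. 40 t → II.2.1.2. Scheduled 8%. Dunmara agreement on II.1.3: II.2.1.2 not covered; Dunmara agreement on II.2: RVC ≥ 45% → 7% available; preferential 7%. → 7%.
Line B: motorcycle → II.2; petrol-engined → II.2.1; g.v.w. 18 t → II.2.1.1. Scheduled 37%. Dunmara agreement on II.1.3: II.2.1.1 not covered; Dunmara agreement on II.2: RVC ≥ 45% → 7% available; preferential 7%. → 7%.
Line C: motorcycle → II.2; battery-electric → II.2.3; g.v.w. 16 t → II.2.3.2. Scheduled 33%. No special measure applies. → 33%.
Line D: goods vehicle → II.1; diesel-engined → II.1.1; g.v.w. 16 t → II.1.1.3. Scheduled 12%. Caledon agreement on II.2.3.3: II.1.1.3 not covered; Caledon agreement on II.2.3.2: II.1.1.3 not covered. → 12%.
Sum: 7% + 7% + 33% + 12% = 59%.

59%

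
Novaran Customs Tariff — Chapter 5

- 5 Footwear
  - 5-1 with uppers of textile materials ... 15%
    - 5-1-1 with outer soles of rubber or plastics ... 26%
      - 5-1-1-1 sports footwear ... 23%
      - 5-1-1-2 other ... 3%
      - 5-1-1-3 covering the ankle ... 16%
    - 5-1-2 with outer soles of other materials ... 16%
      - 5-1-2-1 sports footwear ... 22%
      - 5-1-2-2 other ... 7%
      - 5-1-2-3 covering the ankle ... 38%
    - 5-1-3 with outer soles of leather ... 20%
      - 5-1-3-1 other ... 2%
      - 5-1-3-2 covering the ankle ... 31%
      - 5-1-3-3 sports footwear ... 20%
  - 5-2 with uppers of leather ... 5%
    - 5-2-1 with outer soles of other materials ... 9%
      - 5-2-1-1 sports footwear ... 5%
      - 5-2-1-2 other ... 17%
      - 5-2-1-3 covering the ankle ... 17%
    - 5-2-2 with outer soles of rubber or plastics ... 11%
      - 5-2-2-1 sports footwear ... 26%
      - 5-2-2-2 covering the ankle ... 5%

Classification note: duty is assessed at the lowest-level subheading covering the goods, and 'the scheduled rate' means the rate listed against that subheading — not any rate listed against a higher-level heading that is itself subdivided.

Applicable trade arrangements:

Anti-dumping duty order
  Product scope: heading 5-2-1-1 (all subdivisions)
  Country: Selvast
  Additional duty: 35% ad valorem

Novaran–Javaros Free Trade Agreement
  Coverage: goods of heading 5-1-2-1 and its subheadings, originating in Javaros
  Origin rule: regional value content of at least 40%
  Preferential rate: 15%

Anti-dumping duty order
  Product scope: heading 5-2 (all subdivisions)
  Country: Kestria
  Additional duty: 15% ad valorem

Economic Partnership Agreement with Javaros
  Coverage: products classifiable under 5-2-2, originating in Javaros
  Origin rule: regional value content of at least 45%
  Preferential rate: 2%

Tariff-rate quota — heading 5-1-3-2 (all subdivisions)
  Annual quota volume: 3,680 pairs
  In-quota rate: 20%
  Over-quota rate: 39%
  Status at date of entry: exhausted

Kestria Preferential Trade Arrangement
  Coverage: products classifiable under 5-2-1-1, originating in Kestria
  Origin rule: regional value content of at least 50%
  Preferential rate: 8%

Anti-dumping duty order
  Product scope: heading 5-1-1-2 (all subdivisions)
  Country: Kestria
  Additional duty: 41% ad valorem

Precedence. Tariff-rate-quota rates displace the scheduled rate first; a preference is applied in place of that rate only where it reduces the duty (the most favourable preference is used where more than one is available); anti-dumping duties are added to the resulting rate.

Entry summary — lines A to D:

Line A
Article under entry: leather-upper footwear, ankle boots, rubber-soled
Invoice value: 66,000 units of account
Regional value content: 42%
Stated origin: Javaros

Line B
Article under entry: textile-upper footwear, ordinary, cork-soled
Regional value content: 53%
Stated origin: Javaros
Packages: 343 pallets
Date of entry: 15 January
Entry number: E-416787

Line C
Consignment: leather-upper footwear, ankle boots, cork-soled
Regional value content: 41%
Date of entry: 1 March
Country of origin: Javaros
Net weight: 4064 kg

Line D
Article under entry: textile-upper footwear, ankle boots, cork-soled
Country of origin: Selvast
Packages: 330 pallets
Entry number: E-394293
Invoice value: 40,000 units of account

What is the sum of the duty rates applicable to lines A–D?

67%

Line A: leather-upper → 5-2; rubber-soled → 5-2-2; ankle boots → 5-2-2-2. Scheduled 5%. Javaros agreement on 5-1-2-1: 5-2-2-2 not covered; Javaros agreement on 5-2-2: RVC < 45%. → 5%.
Line B: textile-upper → 5-1; cork-soled → 5-1-2; ordinary → 5-1-2-2. Scheduled 7%. Javaros agreement on 5-1-2-1: 5-1-2-2 not covered; Javaros agreement on 5-2-2: 5-1-2-2 not covered. → 7%.
Line C: leather-upper → 5-2; cork-soled → 5-2-1; ankle boots → 5-2-1-3. Scheduled 17%. Javaros agreement on 5-1-2-1: 5-2-1-3 not covered; Javaros agreement on 5-2-2: 5-2-1-3 not covered. → 17%.
Line D: textile-upper → 5-1; cork-soled → 5-1-2; ankle boots → 5-1-2-3. Scheduled 38%. No special measure applies. → 38%.
Sum: 5% + 7% + 17% + 38% = 67%.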